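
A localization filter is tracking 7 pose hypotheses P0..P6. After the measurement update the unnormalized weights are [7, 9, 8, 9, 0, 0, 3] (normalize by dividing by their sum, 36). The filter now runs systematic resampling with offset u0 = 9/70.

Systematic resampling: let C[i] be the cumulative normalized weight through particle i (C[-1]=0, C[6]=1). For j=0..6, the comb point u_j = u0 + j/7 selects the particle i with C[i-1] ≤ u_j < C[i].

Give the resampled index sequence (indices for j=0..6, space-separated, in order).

C = [7/36, 4/9, 2/3, 11/12, 11/12, 11/12, 1]
j=0: u_0=9/70 ∈ [0, 7/36) → index 0
j=1: u_1=19/70 ∈ [7/36, 4/9) → index 1
j=2: u_2=29/70 ∈ [7/36, 4/9) → index 1
j=3: u_3=39/70 ∈ [4/9, 2/3) → index 2
j=4: u_4=7/10 ∈ [2/3, 11/12) → index 3
j=5: u_5=59/70 ∈ [2/3, 11/12) → index 3
j=6: u_6=69/70 ∈ [11/12, 1) → index 6

0 1 1 2 3 3 6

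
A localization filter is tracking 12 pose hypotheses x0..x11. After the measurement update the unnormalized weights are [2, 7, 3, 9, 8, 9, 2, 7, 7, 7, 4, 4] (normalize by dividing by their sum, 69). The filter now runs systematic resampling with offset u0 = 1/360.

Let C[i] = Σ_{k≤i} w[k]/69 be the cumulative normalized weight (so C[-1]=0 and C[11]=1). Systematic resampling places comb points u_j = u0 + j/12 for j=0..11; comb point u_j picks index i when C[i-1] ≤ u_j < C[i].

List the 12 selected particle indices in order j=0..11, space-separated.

0 1 2 3 4 4 5 7 7 8 9 10

C = [2/69, 3/23, 4/23, 7/23, 29/69, 38/69, 40/69, 47/69, 18/23, 61/69, 65/69, 1]
j=0: u_0=1/360 ∈ [0, 2/69) → index 0
j=1: u_1=31/360 ∈ [2/69, 3/23) → index 1
j=2: u_2=61/360 ∈ [3/23, 4/23) → index 2
j=3: u_3=91/360 ∈ [4/23, 7/23) → index 3
j=4: u_4=121/360 ∈ [7/23, 29/69) → index 4
j=5: u_5=151/360 ∈ [7/23, 29/69) → index 4
j=6: u_6=181/360 ∈ [29/69, 38/69) → index 5
j=7: u_7=211/360 ∈ [40/69, 47/69) → index 7
j=8: u_8=241/360 ∈ [40/69, 47/69) → index 7
j=9: u_9=271/360 ∈ [47/69, 18/23) → index 8
j=10: u_10=301/360 ∈ [18/23, 61/69) → index 9
j=11: u_11=331/360 ∈ [61/69, 65/69) → index 10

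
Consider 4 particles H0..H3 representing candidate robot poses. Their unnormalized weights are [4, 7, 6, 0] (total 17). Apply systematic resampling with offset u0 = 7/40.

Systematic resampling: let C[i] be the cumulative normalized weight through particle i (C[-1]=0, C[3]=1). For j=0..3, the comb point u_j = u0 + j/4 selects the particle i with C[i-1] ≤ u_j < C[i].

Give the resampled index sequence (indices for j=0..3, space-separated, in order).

C = [4/17, 11/17, 1, 1]
j=0: u_0=7/40 ∈ [0, 4/17) → index 0
j=1: u_1=17/40 ∈ [4/17, 11/17) → index 1
j=2: u_2=27/40 ∈ [11/17, 1) → index 2
j=3: u_3=37/40 ∈ [11/17, 1) → index 2

0 1 2 2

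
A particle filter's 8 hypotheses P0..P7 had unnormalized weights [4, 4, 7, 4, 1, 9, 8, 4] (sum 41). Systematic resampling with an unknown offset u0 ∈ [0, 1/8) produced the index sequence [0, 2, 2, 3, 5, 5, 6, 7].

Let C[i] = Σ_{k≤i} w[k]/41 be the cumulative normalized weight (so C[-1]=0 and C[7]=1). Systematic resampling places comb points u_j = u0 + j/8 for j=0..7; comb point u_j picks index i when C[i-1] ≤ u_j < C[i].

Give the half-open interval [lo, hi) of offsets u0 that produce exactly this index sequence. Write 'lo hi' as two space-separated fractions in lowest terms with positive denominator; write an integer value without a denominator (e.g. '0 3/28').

23/328 27/328

C = [4/41, 8/41, 15/41, 19/41, 20/41, 29/41, 37/41, 1]
j=0 picked index 0: u0 ∈ [0, 4/41)
j=1 picked index 2: u0 ∈ [23/328, 79/328)
j=2 picked index 2: u0 ∈ [-9/164, 19/164)
j=3 picked index 3: u0 ∈ [-3/328, 29/328)
j=4 picked index 5: u0 ∈ [-1/82, 17/82)
j=5 picked index 5: u0 ∈ [-45/328, 27/328)
j=6 picked index 6: u0 ∈ [-7/164, 25/164)
j=7 picked index 7: u0 ∈ [9/328, 1/8)
intersection: [23/328, 27/328)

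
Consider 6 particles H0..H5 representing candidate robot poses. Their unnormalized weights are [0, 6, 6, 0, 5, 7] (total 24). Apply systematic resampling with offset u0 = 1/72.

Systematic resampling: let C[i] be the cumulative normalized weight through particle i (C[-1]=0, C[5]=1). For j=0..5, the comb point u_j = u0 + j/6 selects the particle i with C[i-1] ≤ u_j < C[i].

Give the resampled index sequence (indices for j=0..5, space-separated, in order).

C = [0, 1/4, 1/2, 1/2, 17/24, 1]
j=0: u_0=1/72 ∈ [0, 1/4) → index 1
j=1: u_1=13/72 ∈ [0, 1/4) → index 1
j=2: u_2=25/72 ∈ [1/4, 1/2) → index 2
j=3: u_3=37/72 ∈ [1/2, 17/24) → index 4
j=4: u_4=49/72 ∈ [1/2, 17/24) → index 4
j=5: u_5=61/72 ∈ [17/24, 1) → index 5

1 1 2 4 4 5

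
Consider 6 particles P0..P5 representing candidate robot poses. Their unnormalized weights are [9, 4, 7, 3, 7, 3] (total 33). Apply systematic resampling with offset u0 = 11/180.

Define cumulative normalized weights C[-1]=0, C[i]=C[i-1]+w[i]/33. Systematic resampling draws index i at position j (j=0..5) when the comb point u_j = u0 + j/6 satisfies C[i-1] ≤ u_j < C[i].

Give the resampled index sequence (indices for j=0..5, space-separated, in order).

C = [3/11, 13/33, 20/33, 23/33, 10/11, 1]
j=0: u_0=11/180 ∈ [0, 3/11) → index 0
j=1: u_1=41/180 ∈ [0, 3/11) → index 0
j=2: u_2=71/180 ∈ [13/33, 20/33) → index 2
j=3: u_3=101/180 ∈ [13/33, 20/33) → index 2
j=4: u_4=131/180 ∈ [23/33, 10/11) → index 4
j=5: u_5=161/180 ∈ [23/33, 10/11) → index 4

0 0 2 2 4 4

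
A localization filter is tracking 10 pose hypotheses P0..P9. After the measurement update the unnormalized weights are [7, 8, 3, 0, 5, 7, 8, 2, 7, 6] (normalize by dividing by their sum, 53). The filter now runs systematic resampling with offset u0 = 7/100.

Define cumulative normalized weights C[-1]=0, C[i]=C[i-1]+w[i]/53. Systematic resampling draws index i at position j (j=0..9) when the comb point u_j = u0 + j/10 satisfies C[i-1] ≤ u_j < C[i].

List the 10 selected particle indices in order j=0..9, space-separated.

C = [7/53, 15/53, 18/53, 18/53, 23/53, 30/53, 38/53, 40/53, 47/53, 1]
j=0: u_0=7/100 ∈ [0, 7/53) → index 0
j=1: u_1=17/100 ∈ [7/53, 15/53) → index 1
j=2: u_2=27/100 ∈ [7/53, 15/53) → index 1
j=3: u_3=37/100 ∈ [18/53, 23/53) → index 4
j=4: u_4=47/100 ∈ [23/53, 30/53) → index 5
j=5: u_5=57/100 ∈ [30/53, 38/53) → index 6
j=6: u_6=67/100 ∈ [30/53, 38/53) → index 6
j=7: u_7=77/100 ∈ [40/53, 47/53) → index 8
j=8: u_8=87/100 ∈ [40/53, 47/53) → index 8
j=9: u_9=97/100 ∈ [47/53, 1) → index 9

0 1 1 4 5 6 6 8 8 9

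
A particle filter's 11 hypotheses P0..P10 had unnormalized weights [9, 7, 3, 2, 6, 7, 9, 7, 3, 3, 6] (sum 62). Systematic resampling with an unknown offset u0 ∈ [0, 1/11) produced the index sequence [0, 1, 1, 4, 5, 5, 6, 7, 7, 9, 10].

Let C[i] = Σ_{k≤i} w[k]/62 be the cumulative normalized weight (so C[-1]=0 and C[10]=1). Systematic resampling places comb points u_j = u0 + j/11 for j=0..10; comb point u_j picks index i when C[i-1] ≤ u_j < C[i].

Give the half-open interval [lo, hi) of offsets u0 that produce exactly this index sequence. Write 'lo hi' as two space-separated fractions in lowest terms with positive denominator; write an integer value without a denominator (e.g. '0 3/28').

49/682 26/341

C = [9/62, 8/31, 19/62, 21/62, 27/62, 17/31, 43/62, 25/31, 53/62, 28/31, 1]
j=0 picked index 0: u0 ∈ [0, 9/62)
j=1 picked index 1: u0 ∈ [37/682, 57/341)
j=2 picked index 1: u0 ∈ [-25/682, 26/341)
j=3 picked index 4: u0 ∈ [45/682, 111/682)
j=4 picked index 5: u0 ∈ [49/682, 63/341)
j=5 picked index 5: u0 ∈ [-13/682, 32/341)
j=6 picked index 6: u0 ∈ [1/341, 101/682)
j=7 picked index 7: u0 ∈ [39/682, 58/341)
j=8 picked index 7: u0 ∈ [-23/682, 27/341)
j=9 picked index 9: u0 ∈ [25/682, 29/341)
j=10 picked index 10: u0 ∈ [-2/341, 1/11)
intersection: [49/682, 26/341)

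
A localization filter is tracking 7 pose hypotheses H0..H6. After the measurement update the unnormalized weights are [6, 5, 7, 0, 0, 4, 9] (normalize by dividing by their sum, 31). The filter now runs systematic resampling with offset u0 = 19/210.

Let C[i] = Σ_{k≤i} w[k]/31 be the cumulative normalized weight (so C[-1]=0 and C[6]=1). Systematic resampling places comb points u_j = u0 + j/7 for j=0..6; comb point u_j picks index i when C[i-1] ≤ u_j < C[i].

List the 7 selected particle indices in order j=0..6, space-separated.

C = [6/31, 11/31, 18/31, 18/31, 18/31, 22/31, 1]
j=0: u_0=19/210 ∈ [0, 6/31) → index 0
j=1: u_1=7/30 ∈ [6/31, 11/31) → index 1
j=2: u_2=79/210 ∈ [11/31, 18/31) → index 2
j=3: u_3=109/210 ∈ [11/31, 18/31) → index 2
j=4: u_4=139/210 ∈ [18/31, 22/31) → index 5
j=5: u_5=169/210 ∈ [22/31, 1) → index 6
j=6: u_6=199/210 ∈ [22/31, 1) → index 6

0 1 2 2 5 6 6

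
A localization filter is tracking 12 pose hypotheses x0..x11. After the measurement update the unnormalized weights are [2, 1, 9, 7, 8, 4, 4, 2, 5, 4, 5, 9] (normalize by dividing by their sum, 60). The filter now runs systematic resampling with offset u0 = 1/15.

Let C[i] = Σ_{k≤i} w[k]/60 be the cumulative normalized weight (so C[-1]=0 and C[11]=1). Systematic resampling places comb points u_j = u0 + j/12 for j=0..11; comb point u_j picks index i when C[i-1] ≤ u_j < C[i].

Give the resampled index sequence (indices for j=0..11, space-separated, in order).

C = [1/30, 1/20, 1/5, 19/60, 9/20, 31/60, 7/12, 37/60, 7/10, 23/30, 17/20, 1]
j=0: u_0=1/15 ∈ [1/20, 1/5) → index 2
j=1: u_1=3/20 ∈ [1/20, 1/5) → index 2
j=2: u_2=7/30 ∈ [1/5, 19/60) → index 3
j=3: u_3=19/60 ∈ [19/60, 9/20) → index 4
j=4: u_4=2/5 ∈ [19/60, 9/20) → index 4
j=5: u_5=29/60 ∈ [9/20, 31/60) → index 5
j=6: u_6=17/30 ∈ [31/60, 7/12) → index 6
j=7: u_7=13/20 ∈ [37/60, 7/10) → index 8
j=8: u_8=11/15 ∈ [7/10, 23/30) → index 9
j=9: u_9=49/60 ∈ [23/30, 17/20) → index 10
j=10: u_10=9/10 ∈ [17/20, 1) → index 11
j=11: u_11=59/60 ∈ [17/20, 1) → index 11

2 2 3 4 4 5 6 8 9 10 11 11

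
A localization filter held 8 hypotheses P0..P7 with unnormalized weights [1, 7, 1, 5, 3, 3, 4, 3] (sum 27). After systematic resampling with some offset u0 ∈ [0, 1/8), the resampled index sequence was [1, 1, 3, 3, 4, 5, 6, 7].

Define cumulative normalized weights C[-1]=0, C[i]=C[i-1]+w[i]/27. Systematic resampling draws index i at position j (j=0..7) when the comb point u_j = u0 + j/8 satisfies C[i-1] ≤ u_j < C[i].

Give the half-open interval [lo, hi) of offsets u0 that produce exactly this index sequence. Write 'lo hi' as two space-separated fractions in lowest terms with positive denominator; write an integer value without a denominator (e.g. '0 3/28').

1/12 25/216

C = [1/27, 8/27, 1/3, 14/27, 17/27, 20/27, 8/9, 1]
j=0 picked index 1: u0 ∈ [1/27, 8/27)
j=1 picked index 1: u0 ∈ [-19/216, 37/216)
j=2 picked index 3: u0 ∈ [1/12, 29/108)
j=3 picked index 3: u0 ∈ [-1/24, 31/216)
j=4 picked index 4: u0 ∈ [1/54, 7/54)
j=5 picked index 5: u0 ∈ [1/216, 25/216)
j=6 picked index 6: u0 ∈ [-1/108, 5/36)
j=7 picked index 7: u0 ∈ [1/72, 1/8)
intersection: [1/12, 25/216)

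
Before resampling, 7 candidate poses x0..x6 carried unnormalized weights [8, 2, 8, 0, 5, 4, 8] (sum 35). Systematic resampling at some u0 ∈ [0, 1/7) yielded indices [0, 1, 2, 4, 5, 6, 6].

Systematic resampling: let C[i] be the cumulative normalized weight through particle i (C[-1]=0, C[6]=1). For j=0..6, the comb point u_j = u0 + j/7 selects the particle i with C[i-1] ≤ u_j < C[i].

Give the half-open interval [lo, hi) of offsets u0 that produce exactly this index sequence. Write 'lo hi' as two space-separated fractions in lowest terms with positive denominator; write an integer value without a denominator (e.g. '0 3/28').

3/35 1/7

C = [8/35, 2/7, 18/35, 18/35, 23/35, 27/35, 1]
j=0 picked index 0: u0 ∈ [0, 8/35)
j=1 picked index 1: u0 ∈ [3/35, 1/7)
j=2 picked index 2: u0 ∈ [0, 8/35)
j=3 picked index 4: u0 ∈ [3/35, 8/35)
j=4 picked index 5: u0 ∈ [3/35, 1/5)
j=5 picked index 6: u0 ∈ [2/35, 2/7)
j=6 picked index 6: u0 ∈ [-3/35, 1/7)
intersection: [3/35, 1/7)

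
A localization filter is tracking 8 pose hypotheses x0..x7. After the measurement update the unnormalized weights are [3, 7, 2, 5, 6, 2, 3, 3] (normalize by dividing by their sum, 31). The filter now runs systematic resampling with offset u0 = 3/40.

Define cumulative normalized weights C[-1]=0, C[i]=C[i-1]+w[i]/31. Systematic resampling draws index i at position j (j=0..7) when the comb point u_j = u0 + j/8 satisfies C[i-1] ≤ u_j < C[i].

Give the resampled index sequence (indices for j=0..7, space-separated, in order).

C = [3/31, 10/31, 12/31, 17/31, 23/31, 25/31, 28/31, 1]
j=0: u_0=3/40 ∈ [0, 3/31) → index 0
j=1: u_1=1/5 ∈ [3/31, 10/31) → index 1
j=2: u_2=13/40 ∈ [10/31, 12/31) → index 2
j=3: u_3=9/20 ∈ [12/31, 17/31) → index 3
j=4: u_4=23/40 ∈ [17/31, 23/31) → index 4
j=5: u_5=7/10 ∈ [17/31, 23/31) → index 4
j=6: u_6=33/40 ∈ [25/31, 28/31) → index 6
j=7: u_7=19/20 ∈ [28/31, 1) → index 7

0 1 2 3 4 4 6 7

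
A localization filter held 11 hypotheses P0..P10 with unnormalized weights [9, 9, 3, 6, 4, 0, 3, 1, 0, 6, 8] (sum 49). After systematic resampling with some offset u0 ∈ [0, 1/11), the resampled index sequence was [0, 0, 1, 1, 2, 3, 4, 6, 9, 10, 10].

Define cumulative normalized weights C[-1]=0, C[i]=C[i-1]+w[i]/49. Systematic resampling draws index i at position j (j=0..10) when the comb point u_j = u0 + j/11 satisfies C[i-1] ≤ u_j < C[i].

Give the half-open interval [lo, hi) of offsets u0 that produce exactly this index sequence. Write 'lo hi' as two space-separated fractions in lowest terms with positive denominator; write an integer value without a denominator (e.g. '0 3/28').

10/539 31/539

C = [9/49, 18/49, 3/7, 27/49, 31/49, 31/49, 34/49, 5/7, 5/7, 41/49, 1]
j=0 picked index 0: u0 ∈ [0, 9/49)
j=1 picked index 0: u0 ∈ [-1/11, 50/539)
j=2 picked index 1: u0 ∈ [1/539, 100/539)
j=3 picked index 1: u0 ∈ [-48/539, 51/539)
j=4 picked index 2: u0 ∈ [2/539, 5/77)
j=5 picked index 3: u0 ∈ [-2/77, 52/539)
j=6 picked index 4: u0 ∈ [3/539, 47/539)
j=7 picked index 6: u0 ∈ [-2/539, 31/539)
j=8 picked index 9: u0 ∈ [-1/77, 59/539)
j=9 picked index 10: u0 ∈ [10/539, 2/11)
j=10 picked index 10: u0 ∈ [-39/539, 1/11)
intersection: [10/539, 31/539)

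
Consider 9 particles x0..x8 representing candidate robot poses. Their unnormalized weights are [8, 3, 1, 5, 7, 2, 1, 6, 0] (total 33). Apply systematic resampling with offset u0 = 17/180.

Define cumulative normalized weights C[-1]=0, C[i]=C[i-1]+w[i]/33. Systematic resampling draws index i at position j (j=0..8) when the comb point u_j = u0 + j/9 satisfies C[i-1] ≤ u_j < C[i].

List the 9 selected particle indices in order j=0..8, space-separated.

0 0 1 3 4 4 5 7 7

C = [8/33, 1/3, 4/11, 17/33, 8/11, 26/33, 9/11, 1, 1]
j=0: u_0=17/180 ∈ [0, 8/33) → index 0
j=1: u_1=37/180 ∈ [0, 8/33) → index 0
j=2: u_2=19/60 ∈ [8/33, 1/3) → index 1
j=3: u_3=77/180 ∈ [4/11, 17/33) → index 3
j=4: u_4=97/180 ∈ [17/33, 8/11) → index 4
j=5: u_5=13/20 ∈ [17/33, 8/11) → index 4
j=6: u_6=137/180 ∈ [8/11, 26/33) → index 5
j=7: u_7=157/180 ∈ [9/11, 1) → index 7
j=8: u_8=59/60 ∈ [9/11, 1) → index 7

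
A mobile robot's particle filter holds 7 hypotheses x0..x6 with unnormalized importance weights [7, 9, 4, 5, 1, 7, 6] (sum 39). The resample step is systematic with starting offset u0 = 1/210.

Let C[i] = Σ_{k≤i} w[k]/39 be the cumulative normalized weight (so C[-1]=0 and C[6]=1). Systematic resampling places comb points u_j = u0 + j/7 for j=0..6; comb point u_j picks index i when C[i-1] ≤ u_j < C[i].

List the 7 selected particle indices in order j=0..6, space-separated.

C = [7/39, 16/39, 20/39, 25/39, 2/3, 11/13, 1]
j=0: u_0=1/210 ∈ [0, 7/39) → index 0
j=1: u_1=31/210 ∈ [0, 7/39) → index 0
j=2: u_2=61/210 ∈ [7/39, 16/39) → index 1
j=3: u_3=13/30 ∈ [16/39, 20/39) → index 2
j=4: u_4=121/210 ∈ [20/39, 25/39) → index 3
j=5: u_5=151/210 ∈ [2/3, 11/13) → index 5
j=6: u_6=181/210 ∈ [11/13, 1) → index 6

0 0 1 2 3 5 6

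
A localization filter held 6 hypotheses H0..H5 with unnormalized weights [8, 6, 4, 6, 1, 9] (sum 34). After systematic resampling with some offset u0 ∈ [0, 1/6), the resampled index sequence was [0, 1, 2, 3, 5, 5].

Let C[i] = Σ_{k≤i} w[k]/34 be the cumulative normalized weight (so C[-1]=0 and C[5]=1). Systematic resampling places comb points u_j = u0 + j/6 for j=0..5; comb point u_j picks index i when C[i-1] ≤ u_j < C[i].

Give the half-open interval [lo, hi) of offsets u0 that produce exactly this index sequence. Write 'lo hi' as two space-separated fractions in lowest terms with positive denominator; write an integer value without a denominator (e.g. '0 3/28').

4/51 1/6

C = [4/17, 7/17, 9/17, 12/17, 25/34, 1]
j=0 picked index 0: u0 ∈ [0, 4/17)
j=1 picked index 1: u0 ∈ [7/102, 25/102)
j=2 picked index 2: u0 ∈ [4/51, 10/51)
j=3 picked index 3: u0 ∈ [1/34, 7/34)
j=4 picked index 5: u0 ∈ [7/102, 1/3)
j=5 picked index 5: u0 ∈ [-5/51, 1/6)
intersection: [4/51, 1/6)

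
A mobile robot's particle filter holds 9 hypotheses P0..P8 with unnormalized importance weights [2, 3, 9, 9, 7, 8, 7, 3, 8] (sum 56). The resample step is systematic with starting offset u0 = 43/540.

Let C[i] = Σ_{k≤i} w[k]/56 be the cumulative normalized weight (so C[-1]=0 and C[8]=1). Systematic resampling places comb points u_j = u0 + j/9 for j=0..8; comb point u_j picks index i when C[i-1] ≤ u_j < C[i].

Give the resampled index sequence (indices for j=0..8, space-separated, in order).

1 2 3 4 4 5 6 8 8

C = [1/28, 5/56, 1/4, 23/56, 15/28, 19/28, 45/56, 6/7, 1]
j=0: u_0=43/540 ∈ [1/28, 5/56) → index 1
j=1: u_1=103/540 ∈ [5/56, 1/4) → index 2
j=2: u_2=163/540 ∈ [1/4, 23/56) → index 3
j=3: u_3=223/540 ∈ [23/56, 15/28) → index 4
j=4: u_4=283/540 ∈ [23/56, 15/28) → index 4
j=5: u_5=343/540 ∈ [15/28, 19/28) → index 5
j=6: u_6=403/540 ∈ [19/28, 45/56) → index 6
j=7: u_7=463/540 ∈ [6/7, 1) → index 8
j=8: u_8=523/540 ∈ [6/7, 1) → index 8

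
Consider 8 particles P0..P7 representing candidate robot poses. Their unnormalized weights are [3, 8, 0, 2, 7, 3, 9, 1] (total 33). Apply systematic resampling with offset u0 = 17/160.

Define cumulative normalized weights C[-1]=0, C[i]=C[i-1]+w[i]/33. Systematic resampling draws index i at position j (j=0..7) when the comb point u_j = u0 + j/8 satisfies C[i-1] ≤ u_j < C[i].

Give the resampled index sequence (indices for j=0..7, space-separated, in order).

1 1 3 4 5 6 6 7

C = [1/11, 1/3, 1/3, 13/33, 20/33, 23/33, 32/33, 1]
j=0: u_0=17/160 ∈ [1/11, 1/3) → index 1
j=1: u_1=37/160 ∈ [1/11, 1/3) → index 1
j=2: u_2=57/160 ∈ [1/3, 13/33) → index 3
j=3: u_3=77/160 ∈ [13/33, 20/33) → index 4
j=4: u_4=97/160 ∈ [20/33, 23/33) → index 5
j=5: u_5=117/160 ∈ [23/33, 32/33) → index 6
j=6: u_6=137/160 ∈ [23/33, 32/33) → index 6
j=7: u_7=157/160 ∈ [32/33, 1) → index 7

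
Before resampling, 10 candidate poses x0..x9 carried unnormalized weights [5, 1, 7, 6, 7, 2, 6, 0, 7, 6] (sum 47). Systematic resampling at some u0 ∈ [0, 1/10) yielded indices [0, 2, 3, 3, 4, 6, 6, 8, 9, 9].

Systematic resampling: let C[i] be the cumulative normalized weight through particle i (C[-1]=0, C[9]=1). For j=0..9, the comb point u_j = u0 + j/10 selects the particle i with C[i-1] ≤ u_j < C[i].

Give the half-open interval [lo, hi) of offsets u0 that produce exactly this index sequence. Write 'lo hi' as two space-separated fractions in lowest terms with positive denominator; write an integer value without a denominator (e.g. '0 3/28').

C = [5/47, 6/47, 13/47, 19/47, 26/47, 28/47, 34/47, 34/47, 41/47, 1]
j=0 picked index 0: u0 ∈ [0, 5/47)
j=1 picked index 2: u0 ∈ [13/470, 83/470)
j=2 picked index 3: u0 ∈ [18/235, 48/235)
j=3 picked index 3: u0 ∈ [-11/470, 49/470)
j=4 picked index 4: u0 ∈ [1/235, 36/235)
j=5 picked index 6: u0 ∈ [9/94, 21/94)
j=6 picked index 6: u0 ∈ [-1/235, 29/235)
j=7 picked index 8: u0 ∈ [11/470, 81/470)
j=8 picked index 9: u0 ∈ [17/235, 1/5)
j=9 picked index 9: u0 ∈ [-13/470, 1/10)
intersection: [9/94, 1/10)

9/94 1/10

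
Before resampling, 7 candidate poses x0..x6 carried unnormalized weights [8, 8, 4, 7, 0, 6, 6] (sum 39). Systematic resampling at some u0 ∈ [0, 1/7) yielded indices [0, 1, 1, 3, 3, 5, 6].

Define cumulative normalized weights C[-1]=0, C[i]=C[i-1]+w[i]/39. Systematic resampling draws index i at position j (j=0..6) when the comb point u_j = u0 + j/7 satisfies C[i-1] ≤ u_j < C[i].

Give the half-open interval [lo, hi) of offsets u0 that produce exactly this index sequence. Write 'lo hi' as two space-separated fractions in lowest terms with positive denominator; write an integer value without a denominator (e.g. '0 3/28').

23/273 11/91

C = [8/39, 16/39, 20/39, 9/13, 9/13, 11/13, 1]
j=0 picked index 0: u0 ∈ [0, 8/39)
j=1 picked index 1: u0 ∈ [17/273, 73/273)
j=2 picked index 1: u0 ∈ [-22/273, 34/273)
j=3 picked index 3: u0 ∈ [23/273, 24/91)
j=4 picked index 3: u0 ∈ [-16/273, 11/91)
j=5 picked index 5: u0 ∈ [-2/91, 12/91)
j=6 picked index 6: u0 ∈ [-1/91, 1/7)
intersection: [23/273, 11/91)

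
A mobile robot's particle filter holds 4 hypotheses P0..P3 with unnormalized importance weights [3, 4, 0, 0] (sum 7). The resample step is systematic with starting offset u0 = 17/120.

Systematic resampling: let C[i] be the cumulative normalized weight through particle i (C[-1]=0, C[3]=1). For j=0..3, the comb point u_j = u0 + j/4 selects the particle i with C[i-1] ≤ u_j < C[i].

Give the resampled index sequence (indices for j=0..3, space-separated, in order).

0 0 1 1

C = [3/7, 1, 1, 1]
j=0: u_0=17/120 ∈ [0, 3/7) → index 0
j=1: u_1=47/120 ∈ [0, 3/7) → index 0
j=2: u_2=77/120 ∈ [3/7, 1) → index 1
j=3: u_3=107/120 ∈ [3/7, 1) → index 1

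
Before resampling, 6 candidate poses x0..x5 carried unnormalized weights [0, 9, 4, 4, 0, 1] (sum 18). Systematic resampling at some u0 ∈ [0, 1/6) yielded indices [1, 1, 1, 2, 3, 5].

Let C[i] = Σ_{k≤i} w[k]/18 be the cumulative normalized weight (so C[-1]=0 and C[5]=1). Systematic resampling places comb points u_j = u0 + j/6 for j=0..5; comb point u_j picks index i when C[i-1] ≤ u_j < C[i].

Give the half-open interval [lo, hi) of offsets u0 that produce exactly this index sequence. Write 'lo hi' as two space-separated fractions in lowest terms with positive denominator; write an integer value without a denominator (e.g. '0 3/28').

C = [0, 1/2, 13/18, 17/18, 17/18, 1]
j=0 picked index 1: u0 ∈ [0, 1/2)
j=1 picked index 1: u0 ∈ [-1/6, 1/3)
j=2 picked index 1: u0 ∈ [-1/3, 1/6)
j=3 picked index 2: u0 ∈ [0, 2/9)
j=4 picked index 3: u0 ∈ [1/18, 5/18)
j=5 picked index 5: u0 ∈ [1/9, 1/6)
intersection: [1/9, 1/6)

1/9 1/6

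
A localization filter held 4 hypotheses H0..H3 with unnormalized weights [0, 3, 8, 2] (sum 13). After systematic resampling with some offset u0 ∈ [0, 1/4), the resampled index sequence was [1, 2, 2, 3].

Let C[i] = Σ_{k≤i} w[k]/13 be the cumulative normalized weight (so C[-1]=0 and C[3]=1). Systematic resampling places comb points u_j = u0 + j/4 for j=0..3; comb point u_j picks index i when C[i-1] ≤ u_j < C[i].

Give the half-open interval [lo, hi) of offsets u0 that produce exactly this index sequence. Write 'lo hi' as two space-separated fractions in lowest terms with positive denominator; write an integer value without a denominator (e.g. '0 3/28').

5/52 3/13

C = [0, 3/13, 11/13, 1]
j=0 picked index 1: u0 ∈ [0, 3/13)
j=1 picked index 2: u0 ∈ [-1/52, 31/52)
j=2 picked index 2: u0 ∈ [-7/26, 9/26)
j=3 picked index 3: u0 ∈ [5/52, 1/4)
intersection: [5/52, 3/13)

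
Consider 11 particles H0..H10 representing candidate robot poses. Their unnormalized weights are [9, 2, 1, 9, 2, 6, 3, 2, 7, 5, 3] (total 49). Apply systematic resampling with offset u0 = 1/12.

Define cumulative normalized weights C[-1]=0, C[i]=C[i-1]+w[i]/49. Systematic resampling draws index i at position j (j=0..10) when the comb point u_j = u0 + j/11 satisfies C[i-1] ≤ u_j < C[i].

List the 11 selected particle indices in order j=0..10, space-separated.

0 0 3 3 4 5 6 8 8 9 10

C = [9/49, 11/49, 12/49, 3/7, 23/49, 29/49, 32/49, 34/49, 41/49, 46/49, 1]
j=0: u_0=1/12 ∈ [0, 9/49) → index 0
j=1: u_1=23/132 ∈ [0, 9/49) → index 0
j=2: u_2=35/132 ∈ [12/49, 3/7) → index 3
j=3: u_3=47/132 ∈ [12/49, 3/7) → index 3
j=4: u_4=59/132 ∈ [3/7, 23/49) → index 4
j=5: u_5=71/132 ∈ [23/49, 29/49) → index 5
j=6: u_6=83/132 ∈ [29/49, 32/49) → index 6
j=7: u_7=95/132 ∈ [34/49, 41/49) → index 8
j=8: u_8=107/132 ∈ [34/49, 41/49) → index 8
j=9: u_9=119/132 ∈ [41/49, 46/49) → index 9
j=10: u_10=131/132 ∈ [46/49, 1) → index 10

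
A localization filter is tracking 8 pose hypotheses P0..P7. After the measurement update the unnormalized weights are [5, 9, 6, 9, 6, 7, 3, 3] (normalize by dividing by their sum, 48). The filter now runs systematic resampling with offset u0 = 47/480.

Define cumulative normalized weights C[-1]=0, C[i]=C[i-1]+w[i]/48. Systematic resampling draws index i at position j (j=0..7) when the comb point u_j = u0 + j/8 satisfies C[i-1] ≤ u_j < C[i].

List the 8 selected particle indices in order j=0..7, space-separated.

C = [5/48, 7/24, 5/12, 29/48, 35/48, 7/8, 15/16, 1]
j=0: u_0=47/480 ∈ [0, 5/48) → index 0
j=1: u_1=107/480 ∈ [5/48, 7/24) → index 1
j=2: u_2=167/480 ∈ [7/24, 5/12) → index 2
j=3: u_3=227/480 ∈ [5/12, 29/48) → index 3
j=4: u_4=287/480 ∈ [5/12, 29/48) → index 3
j=5: u_5=347/480 ∈ [29/48, 35/48) → index 4
j=6: u_6=407/480 ∈ [35/48, 7/8) → index 5
j=7: u_7=467/480 ∈ [15/16, 1) → index 7

0 1 2 3 3 4 5 7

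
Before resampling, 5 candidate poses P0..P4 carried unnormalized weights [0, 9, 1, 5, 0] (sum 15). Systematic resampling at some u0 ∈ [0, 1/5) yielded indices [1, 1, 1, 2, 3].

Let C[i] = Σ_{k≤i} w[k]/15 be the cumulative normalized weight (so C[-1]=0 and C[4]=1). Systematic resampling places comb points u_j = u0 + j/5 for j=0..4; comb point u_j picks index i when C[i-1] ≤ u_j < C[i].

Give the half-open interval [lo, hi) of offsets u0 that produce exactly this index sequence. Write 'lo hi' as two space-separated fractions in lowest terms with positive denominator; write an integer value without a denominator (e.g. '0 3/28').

0 1/15

C = [0, 3/5, 2/3, 1, 1]
j=0 picked index 1: u0 ∈ [0, 3/5)
j=1 picked index 1: u0 ∈ [-1/5, 2/5)
j=2 picked index 1: u0 ∈ [-2/5, 1/5)
j=3 picked index 2: u0 ∈ [0, 1/15)
j=4 picked index 3: u0 ∈ [-2/15, 1/5)
intersection: [0, 1/15)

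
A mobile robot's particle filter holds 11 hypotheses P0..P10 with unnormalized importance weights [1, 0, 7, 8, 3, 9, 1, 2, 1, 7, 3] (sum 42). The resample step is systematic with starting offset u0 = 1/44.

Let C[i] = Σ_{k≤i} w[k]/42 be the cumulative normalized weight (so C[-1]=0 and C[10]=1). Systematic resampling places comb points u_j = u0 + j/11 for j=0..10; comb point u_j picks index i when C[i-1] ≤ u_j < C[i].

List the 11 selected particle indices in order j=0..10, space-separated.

C = [1/42, 1/42, 4/21, 8/21, 19/42, 2/3, 29/42, 31/42, 16/21, 13/14, 1]
j=0: u_0=1/44 ∈ [0, 1/42) → index 0
j=1: u_1=5/44 ∈ [1/42, 4/21) → index 2
j=2: u_2=9/44 ∈ [4/21, 8/21) → index 3
j=3: u_3=13/44 ∈ [4/21, 8/21) → index 3
j=4: u_4=17/44 ∈ [8/21, 19/42) → index 4
j=5: u_5=21/44 ∈ [19/42, 2/3) → index 5
j=6: u_6=25/44 ∈ [19/42, 2/3) → index 5
j=7: u_7=29/44 ∈ [19/42, 2/3) → index 5
j=8: u_8=3/4 ∈ [31/42, 16/21) → index 8
j=9: u_9=37/44 ∈ [16/21, 13/14) → index 9
j=10: u_10=41/44 ∈ [13/14, 1) → index 10

0 2 3 3 4 5 5 5 8 9 10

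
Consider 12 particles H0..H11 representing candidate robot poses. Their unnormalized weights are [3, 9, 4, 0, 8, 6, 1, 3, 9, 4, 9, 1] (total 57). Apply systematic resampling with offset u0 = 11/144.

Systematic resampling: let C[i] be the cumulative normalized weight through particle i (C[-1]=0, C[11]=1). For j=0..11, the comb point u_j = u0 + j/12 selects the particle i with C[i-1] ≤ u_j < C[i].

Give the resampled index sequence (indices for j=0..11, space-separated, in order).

C = [1/19, 4/19, 16/57, 16/57, 8/19, 10/19, 31/57, 34/57, 43/57, 47/57, 56/57, 1]
j=0: u_0=11/144 ∈ [1/19, 4/19) → index 1
j=1: u_1=23/144 ∈ [1/19, 4/19) → index 1
j=2: u_2=35/144 ∈ [4/19, 16/57) → index 2
j=3: u_3=47/144 ∈ [16/57, 8/19) → index 4
j=4: u_4=59/144 ∈ [16/57, 8/19) → index 4
j=5: u_5=71/144 ∈ [8/19, 10/19) → index 5
j=6: u_6=83/144 ∈ [31/57, 34/57) → index 7
j=7: u_7=95/144 ∈ [34/57, 43/57) → index 8
j=8: u_8=107/144 ∈ [34/57, 43/57) → index 8
j=9: u_9=119/144 ∈ [47/57, 56/57) → index 10
j=10: u_10=131/144 ∈ [47/57, 56/57) → index 10
j=11: u_11=143/144 ∈ [56/57, 1) → index 11

1 1 2 4 4 5 7 8 8 10 10 11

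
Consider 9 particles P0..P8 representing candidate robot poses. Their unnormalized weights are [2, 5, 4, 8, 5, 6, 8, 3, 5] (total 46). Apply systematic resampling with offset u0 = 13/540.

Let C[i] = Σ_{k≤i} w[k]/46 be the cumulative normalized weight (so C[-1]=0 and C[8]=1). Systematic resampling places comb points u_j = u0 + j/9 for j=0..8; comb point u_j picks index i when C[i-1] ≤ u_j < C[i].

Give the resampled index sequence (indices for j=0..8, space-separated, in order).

C = [1/23, 7/46, 11/46, 19/46, 12/23, 15/23, 19/23, 41/46, 1]
j=0: u_0=13/540 ∈ [0, 1/23) → index 0
j=1: u_1=73/540 ∈ [1/23, 7/46) → index 1
j=2: u_2=133/540 ∈ [11/46, 19/46) → index 3
j=3: u_3=193/540 ∈ [11/46, 19/46) → index 3
j=4: u_4=253/540 ∈ [19/46, 12/23) → index 4
j=5: u_5=313/540 ∈ [12/23, 15/23) → index 5
j=6: u_6=373/540 ∈ [15/23, 19/23) → index 6
j=7: u_7=433/540 ∈ [15/23, 19/23) → index 6
j=8: u_8=493/540 ∈ [41/46, 1) → index 8

0 1 3 3 4 5 6 6 8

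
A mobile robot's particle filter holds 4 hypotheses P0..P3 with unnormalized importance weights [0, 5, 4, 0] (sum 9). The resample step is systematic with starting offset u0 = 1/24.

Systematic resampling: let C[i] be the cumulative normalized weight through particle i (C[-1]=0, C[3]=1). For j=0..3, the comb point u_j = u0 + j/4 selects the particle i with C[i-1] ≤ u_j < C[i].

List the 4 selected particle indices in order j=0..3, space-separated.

C = [0, 5/9, 1, 1]
j=0: u_0=1/24 ∈ [0, 5/9) → index 1
j=1: u_1=7/24 ∈ [0, 5/9) → index 1
j=2: u_2=13/24 ∈ [0, 5/9) → index 1
j=3: u_3=19/24 ∈ [5/9, 1) → index 2

1 1 1 2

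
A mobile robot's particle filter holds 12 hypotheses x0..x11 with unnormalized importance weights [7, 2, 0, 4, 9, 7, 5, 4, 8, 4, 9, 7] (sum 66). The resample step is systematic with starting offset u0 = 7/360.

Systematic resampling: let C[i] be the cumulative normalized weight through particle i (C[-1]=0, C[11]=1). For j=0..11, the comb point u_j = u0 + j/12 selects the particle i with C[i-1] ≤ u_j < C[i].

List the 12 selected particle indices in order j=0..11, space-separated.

C = [7/66, 3/22, 3/22, 13/66, 1/3, 29/66, 17/33, 19/33, 23/33, 25/33, 59/66, 1]
j=0: u_0=7/360 ∈ [0, 7/66) → index 0
j=1: u_1=37/360 ∈ [0, 7/66) → index 0
j=2: u_2=67/360 ∈ [3/22, 13/66) → index 3
j=3: u_3=97/360 ∈ [13/66, 1/3) → index 4
j=4: u_4=127/360 ∈ [1/3, 29/66) → index 5
j=5: u_5=157/360 ∈ [1/3, 29/66) → index 5
j=6: u_6=187/360 ∈ [17/33, 19/33) → index 7
j=7: u_7=217/360 ∈ [19/33, 23/33) → index 8
j=8: u_8=247/360 ∈ [19/33, 23/33) → index 8
j=9: u_9=277/360 ∈ [25/33, 59/66) → index 10
j=10: u_10=307/360 ∈ [25/33, 59/66) → index 10
j=11: u_11=337/360 ∈ [59/66, 1) → index 11

0 0 3 4 5 5 7 8 8 10 10 11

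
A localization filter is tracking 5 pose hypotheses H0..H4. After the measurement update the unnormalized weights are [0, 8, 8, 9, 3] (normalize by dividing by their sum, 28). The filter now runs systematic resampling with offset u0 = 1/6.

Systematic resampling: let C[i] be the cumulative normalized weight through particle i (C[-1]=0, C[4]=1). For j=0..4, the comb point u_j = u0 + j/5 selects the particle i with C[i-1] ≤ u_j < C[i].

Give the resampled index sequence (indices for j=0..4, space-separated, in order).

1 2 2 3 4

C = [0, 2/7, 4/7, 25/28, 1]
j=0: u_0=1/6 ∈ [0, 2/7) → index 1
j=1: u_1=11/30 ∈ [2/7, 4/7) → index 2
j=2: u_2=17/30 ∈ [2/7, 4/7) → index 2
j=3: u_3=23/30 ∈ [4/7, 25/28) → index 3
j=4: u_4=29/30 ∈ [25/28, 1) → index 4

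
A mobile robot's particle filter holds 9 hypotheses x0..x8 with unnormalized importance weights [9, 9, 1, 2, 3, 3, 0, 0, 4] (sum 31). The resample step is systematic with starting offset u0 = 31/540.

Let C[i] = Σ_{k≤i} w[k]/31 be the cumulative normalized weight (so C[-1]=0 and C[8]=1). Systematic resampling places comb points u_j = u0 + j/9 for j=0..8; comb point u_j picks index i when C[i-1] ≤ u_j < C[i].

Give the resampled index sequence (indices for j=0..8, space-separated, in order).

0 0 0 1 1 3 4 5 8

C = [9/31, 18/31, 19/31, 21/31, 24/31, 27/31, 27/31, 27/31, 1]
j=0: u_0=31/540 ∈ [0, 9/31) → index 0
j=1: u_1=91/540 ∈ [0, 9/31) → index 0
j=2: u_2=151/540 ∈ [0, 9/31) → index 0
j=3: u_3=211/540 ∈ [9/31, 18/31) → index 1
j=4: u_4=271/540 ∈ [9/31, 18/31) → index 1
j=5: u_5=331/540 ∈ [19/31, 21/31) → index 3
j=6: u_6=391/540 ∈ [21/31, 24/31) → index 4
j=7: u_7=451/540 ∈ [24/31, 27/31) → index 5
j=8: u_8=511/540 ∈ [27/31, 1) → index 8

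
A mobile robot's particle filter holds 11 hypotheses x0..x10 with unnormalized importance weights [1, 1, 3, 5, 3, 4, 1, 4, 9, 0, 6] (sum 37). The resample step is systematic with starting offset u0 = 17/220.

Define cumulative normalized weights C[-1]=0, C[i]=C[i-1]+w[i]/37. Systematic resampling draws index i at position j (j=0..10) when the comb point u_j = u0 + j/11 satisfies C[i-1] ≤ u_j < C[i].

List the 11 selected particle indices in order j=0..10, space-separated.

2 3 3 4 5 7 8 8 8 10 10

C = [1/37, 2/37, 5/37, 10/37, 13/37, 17/37, 18/37, 22/37, 31/37, 31/37, 1]
j=0: u_0=17/220 ∈ [2/37, 5/37) → index 2
j=1: u_1=37/220 ∈ [5/37, 10/37) → index 3
j=2: u_2=57/220 ∈ [5/37, 10/37) → index 3
j=3: u_3=7/20 ∈ [10/37, 13/37) → index 4
j=4: u_4=97/220 ∈ [13/37, 17/37) → index 5
j=5: u_5=117/220 ∈ [18/37, 22/37) → index 7
j=6: u_6=137/220 ∈ [22/37, 31/37) → index 8
j=7: u_7=157/220 ∈ [22/37, 31/37) → index 8
j=8: u_8=177/220 ∈ [22/37, 31/37) → index 8
j=9: u_9=197/220 ∈ [31/37, 1) → index 10
j=10: u_10=217/220 ∈ [31/37, 1) → index 10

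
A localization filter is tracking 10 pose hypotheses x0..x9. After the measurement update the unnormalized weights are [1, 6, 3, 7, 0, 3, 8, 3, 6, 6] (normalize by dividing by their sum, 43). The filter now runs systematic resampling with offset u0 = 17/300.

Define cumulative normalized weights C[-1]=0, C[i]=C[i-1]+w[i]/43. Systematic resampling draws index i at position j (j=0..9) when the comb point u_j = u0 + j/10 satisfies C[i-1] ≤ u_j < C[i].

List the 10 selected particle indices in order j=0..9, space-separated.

C = [1/43, 7/43, 10/43, 17/43, 17/43, 20/43, 28/43, 31/43, 37/43, 1]
j=0: u_0=17/300 ∈ [1/43, 7/43) → index 1
j=1: u_1=47/300 ∈ [1/43, 7/43) → index 1
j=2: u_2=77/300 ∈ [10/43, 17/43) → index 3
j=3: u_3=107/300 ∈ [10/43, 17/43) → index 3
j=4: u_4=137/300 ∈ [17/43, 20/43) → index 5
j=5: u_5=167/300 ∈ [20/43, 28/43) → index 6
j=6: u_6=197/300 ∈ [28/43, 31/43) → index 7
j=7: u_7=227/300 ∈ [31/43, 37/43) → index 8
j=8: u_8=257/300 ∈ [31/43, 37/43) → index 8
j=9: u_9=287/300 ∈ [37/43, 1) → index 9

1 1 3 3 5 6 7 8 8 9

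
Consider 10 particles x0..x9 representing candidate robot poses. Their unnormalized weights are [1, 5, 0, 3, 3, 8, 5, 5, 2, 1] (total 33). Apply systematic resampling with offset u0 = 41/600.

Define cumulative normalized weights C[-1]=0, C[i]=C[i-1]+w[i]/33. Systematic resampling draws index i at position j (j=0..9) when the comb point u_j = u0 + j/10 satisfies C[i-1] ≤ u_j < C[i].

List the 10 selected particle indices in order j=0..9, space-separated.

C = [1/33, 2/11, 2/11, 3/11, 4/11, 20/33, 25/33, 10/11, 32/33, 1]
j=0: u_0=41/600 ∈ [1/33, 2/11) → index 1
j=1: u_1=101/600 ∈ [1/33, 2/11) → index 1
j=2: u_2=161/600 ∈ [2/11, 3/11) → index 3
j=3: u_3=221/600 ∈ [4/11, 20/33) → index 5
j=4: u_4=281/600 ∈ [4/11, 20/33) → index 5
j=5: u_5=341/600 ∈ [4/11, 20/33) → index 5
j=6: u_6=401/600 ∈ [20/33, 25/33) → index 6
j=7: u_7=461/600 ∈ [25/33, 10/11) → index 7
j=8: u_8=521/600 ∈ [25/33, 10/11) → index 7
j=9: u_9=581/600 ∈ [10/11, 32/33) → index 8

1 1 3 5 5 5 6 7 7 8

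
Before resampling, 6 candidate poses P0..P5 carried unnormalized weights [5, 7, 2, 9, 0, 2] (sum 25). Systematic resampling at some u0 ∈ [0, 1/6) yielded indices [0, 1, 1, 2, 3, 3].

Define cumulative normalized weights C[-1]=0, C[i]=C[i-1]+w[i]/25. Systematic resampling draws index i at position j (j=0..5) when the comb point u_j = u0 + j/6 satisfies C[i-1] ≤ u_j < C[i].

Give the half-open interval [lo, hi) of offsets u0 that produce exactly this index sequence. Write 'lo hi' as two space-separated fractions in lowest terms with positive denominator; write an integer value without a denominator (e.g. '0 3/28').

1/30 3/50

C = [1/5, 12/25, 14/25, 23/25, 23/25, 1]
j=0 picked index 0: u0 ∈ [0, 1/5)
j=1 picked index 1: u0 ∈ [1/30, 47/150)
j=2 picked index 1: u0 ∈ [-2/15, 11/75)
j=3 picked index 2: u0 ∈ [-1/50, 3/50)
j=4 picked index 3: u0 ∈ [-8/75, 19/75)
j=5 picked index 3: u0 ∈ [-41/150, 13/150)
intersection: [1/30, 3/50)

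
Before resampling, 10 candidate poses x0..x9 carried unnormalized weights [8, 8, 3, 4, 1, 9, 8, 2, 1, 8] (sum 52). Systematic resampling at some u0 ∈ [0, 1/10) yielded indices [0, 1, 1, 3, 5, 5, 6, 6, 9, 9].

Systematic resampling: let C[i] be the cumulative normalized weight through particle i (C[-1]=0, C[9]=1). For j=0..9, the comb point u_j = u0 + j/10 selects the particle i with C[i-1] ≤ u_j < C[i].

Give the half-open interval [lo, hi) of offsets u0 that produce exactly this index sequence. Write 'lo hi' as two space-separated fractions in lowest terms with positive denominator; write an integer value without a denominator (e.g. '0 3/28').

17/260 23/260

C = [2/13, 4/13, 19/52, 23/52, 6/13, 33/52, 41/52, 43/52, 11/13, 1]
j=0 picked index 0: u0 ∈ [0, 2/13)
j=1 picked index 1: u0 ∈ [7/130, 27/130)
j=2 picked index 1: u0 ∈ [-3/65, 7/65)
j=3 picked index 3: u0 ∈ [17/260, 37/260)
j=4 picked index 5: u0 ∈ [4/65, 61/260)
j=5 picked index 5: u0 ∈ [-1/26, 7/52)
j=6 picked index 6: u0 ∈ [9/260, 49/260)
j=7 picked index 6: u0 ∈ [-17/260, 23/260)
j=8 picked index 9: u0 ∈ [3/65, 1/5)
j=9 picked index 9: u0 ∈ [-7/130, 1/10)
intersection: [17/260, 23/260)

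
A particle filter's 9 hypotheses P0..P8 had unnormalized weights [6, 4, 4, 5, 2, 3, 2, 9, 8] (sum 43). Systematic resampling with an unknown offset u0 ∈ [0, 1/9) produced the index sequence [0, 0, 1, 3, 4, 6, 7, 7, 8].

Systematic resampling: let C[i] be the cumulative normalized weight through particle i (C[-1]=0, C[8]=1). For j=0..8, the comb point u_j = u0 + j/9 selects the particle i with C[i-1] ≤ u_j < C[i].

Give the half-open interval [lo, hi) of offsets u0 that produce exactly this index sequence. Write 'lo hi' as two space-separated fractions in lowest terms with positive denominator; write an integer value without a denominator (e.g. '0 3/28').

1/387 4/387

C = [6/43, 10/43, 14/43, 19/43, 21/43, 24/43, 26/43, 35/43, 1]
j=0 picked index 0: u0 ∈ [0, 6/43)
j=1 picked index 0: u0 ∈ [-1/9, 11/387)
j=2 picked index 1: u0 ∈ [-32/387, 4/387)
j=3 picked index 3: u0 ∈ [-1/129, 14/129)
j=4 picked index 4: u0 ∈ [-1/387, 17/387)
j=5 picked index 6: u0 ∈ [1/387, 19/387)
j=6 picked index 7: u0 ∈ [-8/129, 19/129)
j=7 picked index 7: u0 ∈ [-67/387, 14/387)
j=8 picked index 8: u0 ∈ [-29/387, 1/9)
intersection: [1/387, 4/387)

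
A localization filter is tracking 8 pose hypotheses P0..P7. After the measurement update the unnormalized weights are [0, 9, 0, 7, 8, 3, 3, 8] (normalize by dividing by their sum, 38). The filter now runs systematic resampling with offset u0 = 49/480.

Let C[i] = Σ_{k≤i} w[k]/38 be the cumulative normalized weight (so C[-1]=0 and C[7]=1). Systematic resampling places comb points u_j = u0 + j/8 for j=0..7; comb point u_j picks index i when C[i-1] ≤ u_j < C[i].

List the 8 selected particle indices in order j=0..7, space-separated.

C = [0, 9/38, 9/38, 8/19, 12/19, 27/38, 15/19, 1]
j=0: u_0=49/480 ∈ [0, 9/38) → index 1
j=1: u_1=109/480 ∈ [0, 9/38) → index 1
j=2: u_2=169/480 ∈ [9/38, 8/19) → index 3
j=3: u_3=229/480 ∈ [8/19, 12/19) → index 4
j=4: u_4=289/480 ∈ [8/19, 12/19) → index 4
j=5: u_5=349/480 ∈ [27/38, 15/19) → index 6
j=6: u_6=409/480 ∈ [15/19, 1) → index 7
j=7: u_7=469/480 ∈ [15/19, 1) → index 7

1 1 3 4 4 6 7 7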